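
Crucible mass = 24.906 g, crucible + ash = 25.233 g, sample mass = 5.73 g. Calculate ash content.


Ash mass = 25.233 - 24.906 = 0.327 g
Ash% = 0.327 / 5.73 x 100 = 5.71%


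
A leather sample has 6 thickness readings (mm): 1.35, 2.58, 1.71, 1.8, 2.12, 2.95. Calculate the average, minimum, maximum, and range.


Average = 2.09 mm
Min = 1.35 mm
Max = 2.95 mm
Range = 1.60 mm

Sum = 12.51
Average = 12.51 / 6 = 2.09 mm
Minimum = 1.35 mm
Maximum = 2.95 mm
Range = 2.95 - 1.35 = 1.60 mm


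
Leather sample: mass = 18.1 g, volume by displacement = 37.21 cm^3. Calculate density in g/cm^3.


Density = mass / volume
Density = 18.1 / 37.21 = 0.486 g/cm^3


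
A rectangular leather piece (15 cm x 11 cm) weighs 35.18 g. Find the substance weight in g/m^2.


2132.1 g/m^2

Area = 15 x 11 = 165 cm^2
SW = 35.18 / 165 x 10000 = 2132.1 g/m^2


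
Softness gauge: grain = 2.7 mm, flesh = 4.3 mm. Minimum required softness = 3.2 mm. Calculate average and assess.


Average = (2.7 + 4.3) / 2 = 3.50 mm
Minimum = 3.2 mm
Meets requirement: Yes


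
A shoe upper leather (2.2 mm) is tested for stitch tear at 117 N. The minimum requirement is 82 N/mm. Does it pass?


STS = 53.2 N/mm
Passes: No

STS = 117 / 2.2 = 53.2 N/mm
Minimum required: 82 N/mm
Passes: No


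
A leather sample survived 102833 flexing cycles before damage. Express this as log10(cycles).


log10(102833) = 5.01


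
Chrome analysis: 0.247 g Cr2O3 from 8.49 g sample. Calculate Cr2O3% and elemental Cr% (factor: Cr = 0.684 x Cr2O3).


Cr2O3 = 2.91%
Cr = 1.99%

Cr2O3% = 0.247 / 8.49 x 100 = 2.91%
Cr% = 2.91 x 0.684 = 1.99%


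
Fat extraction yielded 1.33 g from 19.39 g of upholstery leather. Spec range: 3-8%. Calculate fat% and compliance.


Fat% = 1.33 / 19.39 x 100 = 6.9%
Spec range: 3-8%
Compliant: Yes


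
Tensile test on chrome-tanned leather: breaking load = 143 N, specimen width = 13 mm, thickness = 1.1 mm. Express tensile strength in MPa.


10.00 MPa

Cross-section = 13 x 1.1 = 14.3 mm^2
TS = 143 / 14.3 = 10.00 MPa
(1 N/mm^2 = 1 MPa)


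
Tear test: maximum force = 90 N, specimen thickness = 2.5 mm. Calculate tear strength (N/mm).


36.0 N/mm


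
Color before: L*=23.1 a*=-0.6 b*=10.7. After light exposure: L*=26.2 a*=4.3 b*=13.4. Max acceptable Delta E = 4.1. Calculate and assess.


dL = 3.1, da = 4.9, db = 2.7
dE = sqrt((3.1)^2 + (4.9)^2 + (2.7)^2) = 6.40
Max = 4.1
Passes: No


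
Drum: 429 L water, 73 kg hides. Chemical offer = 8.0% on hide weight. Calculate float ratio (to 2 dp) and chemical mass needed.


Float ratio = 5.88
Chemical needed = 5.84 kg


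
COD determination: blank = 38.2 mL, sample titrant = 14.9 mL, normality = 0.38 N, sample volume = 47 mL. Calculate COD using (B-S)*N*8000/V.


COD = (38.2 - 14.9) x 0.38 x 8000 / 47
COD = 23.3 x 0.38 x 8000 / 47
COD = 1507.1 mg/L


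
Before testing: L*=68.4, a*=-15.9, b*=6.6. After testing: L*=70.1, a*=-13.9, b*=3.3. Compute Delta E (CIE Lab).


Delta E = 4.22

dL = 70.1 - 68.4 = 1.7
da = -13.9 - (-15.9) = 2.0
db = 3.3 - 6.6 = -3.3
dE = sqrt((1.7)^2 + (2.0)^2 + (-3.3)^2) = 4.22


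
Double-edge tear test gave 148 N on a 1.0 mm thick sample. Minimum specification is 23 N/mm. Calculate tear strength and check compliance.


Tear strength = 148 / 1.0 = 148.0 N/mm
Required minimum = 23 N/mm
Compliant: Yes


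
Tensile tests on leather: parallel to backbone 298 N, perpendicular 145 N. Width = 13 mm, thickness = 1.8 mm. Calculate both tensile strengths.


Parallel = 12.74 N/mm^2
Perpendicular = 6.20 N/mm^2

Area = 13 x 1.8 = 23.4 mm^2
TS (parallel) = 298 / 23.4 = 12.74 N/mm^2
TS (perpendicular) = 145 / 23.4 = 6.20 N/mm^2


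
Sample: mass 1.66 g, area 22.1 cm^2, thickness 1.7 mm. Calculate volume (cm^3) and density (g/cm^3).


Volume = 3.757 cm^3
Density = 0.442 g/cm^3


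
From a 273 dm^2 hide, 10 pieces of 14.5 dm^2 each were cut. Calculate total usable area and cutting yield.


Usable area = 145.0 dm^2
Yield = 53.1%

Total usable = 10 x 14.5 = 145.0 dm^2
Yield = 145.0 / 273 x 100 = 53.1%


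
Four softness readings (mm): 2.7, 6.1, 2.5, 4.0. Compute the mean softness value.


3.83 mm


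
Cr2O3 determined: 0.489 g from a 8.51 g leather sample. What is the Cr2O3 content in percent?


Cr2O3% = 0.489 / 8.51 x 100
Cr2O3% = 5.75%


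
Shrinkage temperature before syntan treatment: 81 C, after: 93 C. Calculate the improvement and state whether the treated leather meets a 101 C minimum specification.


Improvement = 93 - 81 = 12 C
Spec check: 93 C >= 101 C? No


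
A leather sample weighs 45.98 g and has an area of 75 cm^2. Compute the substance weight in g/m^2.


Substance weight = mass / area x 10000
SW = 45.98 / 75 x 10000
SW = 6130.7 g/m^2


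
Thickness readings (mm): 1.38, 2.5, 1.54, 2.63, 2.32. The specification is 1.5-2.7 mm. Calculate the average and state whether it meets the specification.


Sum = 10.37
Average = 10.37 / 5 = 2.07 mm
Specification range: 1.5 to 2.7 mm
Within spec: Yes


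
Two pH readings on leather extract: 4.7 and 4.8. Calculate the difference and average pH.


Difference = |4.7 - 4.8| = 0.1
Average = (4.7 + 4.8) / 2 = 4.75


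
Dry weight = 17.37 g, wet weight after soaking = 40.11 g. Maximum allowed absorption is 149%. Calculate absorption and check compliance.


Absorption = 130.9%
Compliant: Yes

WA = (40.11 - 17.37) / 17.37 x 100 = 130.9%
Maximum allowed: 149%
Compliant: Yes


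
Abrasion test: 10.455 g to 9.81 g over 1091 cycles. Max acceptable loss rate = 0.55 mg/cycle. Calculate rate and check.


Loss = 10.455 - 9.81 = 0.645 g
Rate = 0.645 g / 1091 cycles x 1000 = 0.591 mg/cycle
Max = 0.55 mg/cycle
Passes: No


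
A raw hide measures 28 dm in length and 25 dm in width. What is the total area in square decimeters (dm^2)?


700 dm^2

Area = length x width
Area = 28 x 25 = 700 dm^2


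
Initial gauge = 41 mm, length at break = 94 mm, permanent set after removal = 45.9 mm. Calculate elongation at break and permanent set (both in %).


Elongation at break = (94 - 41) / 41 x 100 = 129.3%
Permanent set = (45.9 - 41) / 41 x 100 = 12.0%


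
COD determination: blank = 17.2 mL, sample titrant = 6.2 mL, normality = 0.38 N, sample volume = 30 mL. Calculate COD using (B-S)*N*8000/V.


1114.7 mg/L

COD = (17.2 - 6.2) x 0.38 x 8000 / 30
COD = 11.0 x 0.38 x 8000 / 30
COD = 1114.7 mg/L


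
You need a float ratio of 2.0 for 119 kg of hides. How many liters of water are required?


238.0 L

Water = hide weight x target ratio
Water = 119 x 2.0 = 238.0 L


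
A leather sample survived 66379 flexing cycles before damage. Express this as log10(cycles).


log10(66379) = 4.82


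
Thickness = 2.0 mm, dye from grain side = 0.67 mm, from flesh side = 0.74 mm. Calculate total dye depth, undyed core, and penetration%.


Total dyed = 0.67 + 0.74 = 1.41 mm
Undyed core = 2.0 - 1.41 = 0.59 mm
Penetration = 1.41 / 2.0 x 100 = 70.5%


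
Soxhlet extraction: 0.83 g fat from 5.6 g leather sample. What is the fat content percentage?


Fat content = 0.83 / 5.6 x 100
Fat = 14.8%


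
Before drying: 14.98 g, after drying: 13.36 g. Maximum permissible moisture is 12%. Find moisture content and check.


MC = (14.98 - 13.36) / 14.98 x 100 = 10.8%
Maximum: 12%
Acceptable: Yes


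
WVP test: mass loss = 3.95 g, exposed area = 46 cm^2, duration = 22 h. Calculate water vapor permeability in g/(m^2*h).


WVP = mass_loss / (area x time) x 10000
WVP = 3.95 / (46 x 22) x 10000
WVP = 3.95 / 1012 x 10000 = 39.03 g/(m^2*h)


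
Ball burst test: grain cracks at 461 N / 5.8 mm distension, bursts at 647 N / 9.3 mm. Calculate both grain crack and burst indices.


Crack index = 461 / 5.8 = 79.5 N/mm
Burst index = 647 / 9.3 = 69.6 N/mm


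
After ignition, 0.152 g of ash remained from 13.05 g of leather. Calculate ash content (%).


Ash% = 0.152 / 13.05 x 100
Ash% = 1.16%


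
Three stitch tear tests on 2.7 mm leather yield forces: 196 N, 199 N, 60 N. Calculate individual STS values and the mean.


STS1 = 72.6 N/mm
STS2 = 73.7 N/mm
STS3 = 22.2 N/mm
Mean = 56.2 N/mm

STS1 = 196 / 2.7 = 72.6 N/mm
STS2 = 199 / 2.7 = 73.7 N/mm
STS3 = 60 / 2.7 = 22.2 N/mm
Mean = (72.6 + 73.7 + 22.2) / 3 = 56.2 N/mm


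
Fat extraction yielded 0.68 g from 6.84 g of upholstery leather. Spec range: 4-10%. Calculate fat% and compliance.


Fat content = 9.9%
Compliant: Yes


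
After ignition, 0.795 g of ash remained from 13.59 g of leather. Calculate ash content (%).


Ash% = 0.795 / 13.59 x 100
Ash% = 5.85%


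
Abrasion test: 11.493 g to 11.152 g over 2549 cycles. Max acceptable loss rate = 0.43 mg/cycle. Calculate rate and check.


Rate = 0.134 mg/cycle
Passes: Yes

Loss = 11.493 - 11.152 = 0.341 g
Rate = 0.341 g / 2549 cycles x 1000 = 0.134 mg/cycle
Max = 0.43 mg/cycle
Passes: Yes


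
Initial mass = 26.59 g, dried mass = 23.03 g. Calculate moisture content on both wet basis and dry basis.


Moisture lost = 26.59 - 23.03 = 3.56 g
Wet basis MC = 3.56 / 26.59 x 100 = 13.4%
Dry basis MC = 3.56 / 23.03 x 100 = 15.5%


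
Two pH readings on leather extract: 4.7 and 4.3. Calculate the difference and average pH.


Difference = |4.7 - 4.3| = 0.4
Average = (4.7 + 4.3) / 2 = 4.50


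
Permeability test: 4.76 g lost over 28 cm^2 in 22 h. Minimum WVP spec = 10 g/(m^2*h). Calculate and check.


WVP = 4.76 / (28 x 22) x 10000 = 77.27 g/(m^2*h)
Minimum: 10 g/(m^2*h)
Meets spec: Yes


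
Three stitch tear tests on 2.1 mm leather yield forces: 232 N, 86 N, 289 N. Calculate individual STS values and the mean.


STS1 = 110.5 N/mm
STS2 = 41.0 N/mm
STS3 = 137.6 N/mm
Mean = 96.4 N/mm


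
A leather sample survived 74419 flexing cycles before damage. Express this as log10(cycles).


log10(74419) = 4.87


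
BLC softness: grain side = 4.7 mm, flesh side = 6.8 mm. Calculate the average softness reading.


Average = (4.7 + 6.8) / 2
Average = 5.75 mm


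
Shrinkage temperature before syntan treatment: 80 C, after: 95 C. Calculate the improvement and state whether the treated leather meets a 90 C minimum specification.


Improvement = 95 - 80 = 15 C
Spec check: 95 C >= 90 C? Yes


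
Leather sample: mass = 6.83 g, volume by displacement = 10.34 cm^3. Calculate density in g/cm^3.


Density = mass / volume
Density = 6.83 / 10.34 = 0.661 g/cm^3


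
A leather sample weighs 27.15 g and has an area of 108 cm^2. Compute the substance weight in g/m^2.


2513.9 g/m^2


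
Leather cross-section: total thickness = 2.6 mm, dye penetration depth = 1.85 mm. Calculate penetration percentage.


71.2%


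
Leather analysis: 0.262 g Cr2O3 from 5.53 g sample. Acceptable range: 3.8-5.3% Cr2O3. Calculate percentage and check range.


Cr2O3 = 4.74%
Within range: Yes

Cr2O3% = 0.262 / 5.53 x 100 = 4.74%
Acceptable range: 3.8 to 5.3%
Within range: Yes


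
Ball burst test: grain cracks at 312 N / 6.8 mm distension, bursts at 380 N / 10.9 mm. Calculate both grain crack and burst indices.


Crack index = 312 / 6.8 = 45.9 N/mm
Burst index = 380 / 10.9 = 34.9 N/mm


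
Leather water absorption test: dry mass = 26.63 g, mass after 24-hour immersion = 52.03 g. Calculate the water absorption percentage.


95.4%


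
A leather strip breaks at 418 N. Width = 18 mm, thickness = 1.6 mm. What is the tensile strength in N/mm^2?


14.51 N/mm^2

Cross-sectional area = 18 x 1.6 = 28.8 mm^2
Tensile strength = 418 / 28.8 = 14.51 N/mm^2


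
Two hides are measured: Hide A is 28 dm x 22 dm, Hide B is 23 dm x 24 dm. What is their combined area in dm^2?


1168 dm^2

Hide A area = 28 x 22 = 616 dm^2
Hide B area = 23 x 24 = 552 dm^2
Total = 616 + 552 = 1168 dm^2


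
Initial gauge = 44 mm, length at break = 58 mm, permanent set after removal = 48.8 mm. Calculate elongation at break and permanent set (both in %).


Elongation at break = 31.8%
Permanent set = 10.9%

Elongation at break = (58 - 44) / 44 x 100 = 31.8%
Permanent set = (48.8 - 44) / 44 x 100 = 10.9%


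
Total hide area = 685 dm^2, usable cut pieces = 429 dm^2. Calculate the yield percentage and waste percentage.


Yield = 62.6%
Waste = 37.4%

Yield = 429 / 685 x 100 = 62.6%
Waste = 685 - 429 = 256 dm^2
Waste% = 100 - 62.6 = 37.4%


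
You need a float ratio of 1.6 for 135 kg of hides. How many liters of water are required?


216.0 L

Water = hide weight x target ratio
Water = 135 x 1.6 = 216.0 L


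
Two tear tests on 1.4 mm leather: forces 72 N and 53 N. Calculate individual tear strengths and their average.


Tear 1 = 51.4 N/mm
Tear 2 = 37.9 N/mm
Average = 44.7 N/mm

Tear 1 = 72 / 1.4 = 51.4 N/mm
Tear 2 = 53 / 1.4 = 37.9 N/mm
Average = (51.4 + 37.9) / 2 = 44.7 N/mm


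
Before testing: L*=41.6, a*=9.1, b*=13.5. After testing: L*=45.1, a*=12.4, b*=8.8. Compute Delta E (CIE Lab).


dL = 45.1 - 41.6 = 3.5
da = 12.4 - 9.1 = 3.3
db = 8.8 - 13.5 = -4.7
dE = sqrt((3.5)^2 + (3.3)^2 + (-4.7)^2) = 6.73


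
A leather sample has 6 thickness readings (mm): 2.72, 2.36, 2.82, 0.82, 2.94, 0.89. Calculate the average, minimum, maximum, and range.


Average = 2.09 mm
Min = 0.82 mm
Max = 2.94 mm
Range = 2.12 mm

Sum = 12.55
Average = 12.55 / 6 = 2.09 mm
Minimum = 0.82 mm
Maximum = 2.94 mm
Range = 2.94 - 0.82 = 2.12 mm


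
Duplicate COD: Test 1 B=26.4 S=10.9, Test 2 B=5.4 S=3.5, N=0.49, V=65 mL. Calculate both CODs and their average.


COD1 = (26.4 - 10.9) x 0.49 x 8000 / 65 = 934.8 mg/L
COD2 = (5.4 - 3.5) x 0.49 x 8000 / 65 = 114.6 mg/L
Average = (934.8 + 114.6) / 2 = 524.7 mg/L


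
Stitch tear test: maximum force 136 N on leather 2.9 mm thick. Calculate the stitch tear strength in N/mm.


46.9 N/mm


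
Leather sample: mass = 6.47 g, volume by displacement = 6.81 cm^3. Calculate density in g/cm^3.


Density = mass / volume
Density = 6.47 / 6.81 = 0.950 g/cm^3


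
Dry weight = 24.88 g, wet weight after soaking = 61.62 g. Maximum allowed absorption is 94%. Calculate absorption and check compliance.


Absorption = 147.7%
Compliant: No

WA = (61.62 - 24.88) / 24.88 x 100 = 147.7%
Maximum allowed: 94%
Compliant: No


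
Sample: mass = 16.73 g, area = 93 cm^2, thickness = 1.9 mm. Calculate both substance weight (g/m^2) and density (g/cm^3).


Substance weight = 1798.9 g/m^2
Density = 0.947 g/cm^3

SW = 16.73 / 93 x 10000 = 1798.9 g/m^2
Volume = 93 x 1.9 / 10 = 17.67 cm^3
Density = 16.73 / 17.67 = 0.947 g/cm^3


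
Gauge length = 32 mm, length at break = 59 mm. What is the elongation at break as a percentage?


84.4%

Extension = 59 - 32 = 27 mm
Elongation = 27 / 32 x 100 = 84.4%


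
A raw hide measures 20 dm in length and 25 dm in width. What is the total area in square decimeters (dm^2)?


500 dm^2

Area = length x width
Area = 20 x 25 = 500 dm^2


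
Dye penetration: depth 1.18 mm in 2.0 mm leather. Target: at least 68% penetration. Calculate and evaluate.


Penetration = 1.18 / 2.0 x 100 = 59.0%
Target: 68%
Meets target: No


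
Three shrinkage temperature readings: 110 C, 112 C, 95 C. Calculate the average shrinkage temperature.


Average = (110 + 112 + 95) / 3
Average = 317 / 3 = 105.7 C


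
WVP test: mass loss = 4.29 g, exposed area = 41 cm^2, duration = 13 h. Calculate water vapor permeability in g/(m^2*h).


80.49 g/(m^2*h)

WVP = mass_loss / (area x time) x 10000
WVP = 4.29 / (41 x 13) x 10000
WVP = 4.29 / 533 x 10000 = 80.49 g/(m^2*h)


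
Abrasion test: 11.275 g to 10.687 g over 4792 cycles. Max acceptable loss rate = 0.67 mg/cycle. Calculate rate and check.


Rate = 0.123 mg/cycle
Passes: Yes


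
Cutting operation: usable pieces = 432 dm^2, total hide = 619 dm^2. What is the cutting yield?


69.8%

Yield = usable / total x 100
Yield = 432 / 619 x 100 = 69.8%


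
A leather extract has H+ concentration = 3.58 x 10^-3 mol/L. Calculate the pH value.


pH = -log10[H+]
pH = -log10(3.58 x 10^-3) = 2.45


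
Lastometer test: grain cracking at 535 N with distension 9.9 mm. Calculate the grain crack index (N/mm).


54.0 N/mm


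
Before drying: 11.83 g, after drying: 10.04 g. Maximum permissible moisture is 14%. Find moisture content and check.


Moisture content = 15.1%
Acceptable: No

MC = (11.83 - 10.04) / 11.83 x 100 = 15.1%
Maximum: 14%
Acceptable: No


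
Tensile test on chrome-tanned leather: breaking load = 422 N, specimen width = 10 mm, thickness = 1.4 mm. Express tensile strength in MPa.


Cross-section = 10 x 1.4 = 14.0 mm^2
TS = 422 / 14.0 = 30.14 MPa
(1 N/mm^2 = 1 MPa)


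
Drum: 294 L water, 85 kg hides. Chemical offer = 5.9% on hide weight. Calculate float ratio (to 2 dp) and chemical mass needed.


Float ratio = 3.46
Chemical needed = 5.015 kg

Float ratio = 294 / 85 = 3.46
Chemical = 85 x 5.9 / 100 = 5.015 kg


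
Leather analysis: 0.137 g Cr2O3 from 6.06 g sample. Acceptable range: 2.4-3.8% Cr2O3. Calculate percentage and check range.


Cr2O3% = 0.137 / 6.06 x 100 = 2.26%
Acceptable range: 2.4 to 3.8%
Within range: No


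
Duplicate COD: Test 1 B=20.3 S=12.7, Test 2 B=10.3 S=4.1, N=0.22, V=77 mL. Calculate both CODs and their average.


COD1 = 173.7 mg/L
COD2 = 141.7 mg/L
Average = 157.7 mg/L


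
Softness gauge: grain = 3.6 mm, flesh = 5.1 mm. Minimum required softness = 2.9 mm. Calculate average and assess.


Average = (3.6 + 5.1) / 2 = 4.35 mm
Minimum = 2.9 mm
Meets requirement: Yes


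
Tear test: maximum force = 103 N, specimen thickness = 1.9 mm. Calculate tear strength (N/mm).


Tear strength = force / thickness
Tear = 103 / 1.9 = 54.2 N/mm


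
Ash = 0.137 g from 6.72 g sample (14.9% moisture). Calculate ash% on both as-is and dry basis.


As-is ash% = 0.137 / 6.72 x 100 = 2.04%
Dry mass = 6.72 x (100 - 14.9) / 100 = 5.71872 g
Dry-basis ash% = 0.137 / 5.71872 x 100 = 2.40%


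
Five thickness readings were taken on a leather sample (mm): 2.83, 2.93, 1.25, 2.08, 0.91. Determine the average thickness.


2.00 mm

Sum = 2.83 + 2.93 + 1.25 + 2.08 + 0.91 = 10.00
Average = 10.00 / 5 = 2.00 mm


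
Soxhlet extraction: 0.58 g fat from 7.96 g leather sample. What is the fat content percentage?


7.3%

Fat content = 0.58 / 7.96 x 100
Fat = 7.3%


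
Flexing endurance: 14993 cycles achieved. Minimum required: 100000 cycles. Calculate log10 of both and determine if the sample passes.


Achieved: log10 = 4.18
Required: log10 = 5.00
Passes: No


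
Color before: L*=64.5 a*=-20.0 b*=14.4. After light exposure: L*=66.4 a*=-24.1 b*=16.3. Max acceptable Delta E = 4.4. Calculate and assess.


Delta E = 4.90
Passes: No

dL = 1.9, da = -4.1, db = 1.9
dE = sqrt((1.9)^2 + (-4.1)^2 + (1.9)^2) = 4.90
Max = 4.4
Passes: No


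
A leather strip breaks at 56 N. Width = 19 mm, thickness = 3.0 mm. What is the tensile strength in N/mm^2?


Cross-sectional area = 19 x 3.0 = 57.0 mm^2
Tensile strength = 56 / 57.0 = 0.98 N/mm^2


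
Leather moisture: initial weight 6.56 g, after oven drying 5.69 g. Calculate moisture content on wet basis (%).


13.3%

Moisture = 6.56 - 5.69 = 0.87 g
MC = 0.87 / 6.56 x 100 = 13.3%


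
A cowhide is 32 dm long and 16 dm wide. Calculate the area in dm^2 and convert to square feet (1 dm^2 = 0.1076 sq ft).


Area = 32 x 16 = 512 dm^2
Conversion: 512 x 0.1076 = 55.09 sq ft


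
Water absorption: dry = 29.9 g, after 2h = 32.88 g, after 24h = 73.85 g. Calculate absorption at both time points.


2h absorption = 10.0%
24h absorption = 147.0%


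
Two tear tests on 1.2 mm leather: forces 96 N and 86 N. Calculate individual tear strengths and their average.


Tear 1 = 96 / 1.2 = 80.0 N/mm
Tear 2 = 86 / 1.2 = 71.7 N/mm
Average = (80.0 + 71.7) / 2 = 75.9 N/mm


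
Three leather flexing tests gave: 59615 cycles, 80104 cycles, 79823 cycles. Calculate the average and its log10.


Average = 73181 cycles
log10 = 4.86

Average = (59615 + 80104 + 79823) / 3 = 73181 cycles
log10(73181) = 4.86


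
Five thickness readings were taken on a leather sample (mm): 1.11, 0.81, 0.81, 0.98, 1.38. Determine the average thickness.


Sum = 1.11 + 0.81 + 0.81 + 0.98 + 1.38 = 5.09
Average = 5.09 / 5 = 1.02 mm


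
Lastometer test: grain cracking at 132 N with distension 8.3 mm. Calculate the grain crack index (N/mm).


Grain crack index = force / distension
Index = 132 / 8.3 = 15.9 N/mm


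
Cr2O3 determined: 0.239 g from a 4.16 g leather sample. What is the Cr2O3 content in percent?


5.75%


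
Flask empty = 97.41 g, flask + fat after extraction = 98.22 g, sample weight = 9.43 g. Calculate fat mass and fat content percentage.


Fat mass = 98.22 - 97.41 = 0.81 g
Fat% = 0.81 / 9.43 x 100 = 8.6%


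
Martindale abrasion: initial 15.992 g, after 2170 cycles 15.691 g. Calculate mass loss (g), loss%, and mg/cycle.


Mass loss = 0.301 g
Loss = 1.88%
Rate = 0.139 mg/cycle

Loss = 15.992 - 15.691 = 0.301 g
Loss% = 0.301 / 15.992 x 100 = 1.88%
Rate = 0.301 / 2170 x 1000 = 0.139 mg/cycle


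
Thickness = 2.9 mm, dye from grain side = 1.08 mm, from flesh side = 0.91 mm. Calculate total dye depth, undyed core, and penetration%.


Total dyed = 1.08 + 0.91 = 1.99 mm
Undyed core = 2.9 - 1.99 = 0.91 mm
Penetration = 1.99 / 2.9 x 100 = 68.6%


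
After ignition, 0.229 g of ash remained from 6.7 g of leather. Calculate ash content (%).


Ash% = 0.229 / 6.7 x 100
Ash% = 3.42%


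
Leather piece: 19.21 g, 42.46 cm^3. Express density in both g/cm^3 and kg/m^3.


Density = 19.21 / 42.46 = 0.452 g/cm^3
Convert: 0.452 x 1000 = 452 kg/m^3


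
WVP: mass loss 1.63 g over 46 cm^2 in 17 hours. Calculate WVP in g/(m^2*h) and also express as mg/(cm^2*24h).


WVP = 1.63 / (46 x 17) x 10000 = 20.84 g/(m^2*h)
Mass loss in mg = 1.63 x 1000 = 1630 mg
Per cm^2 per 24h in mg: 1630 x 24 / (46 x 17) = 39120 / 782 = 50.03 mg/(cm^2*24h)


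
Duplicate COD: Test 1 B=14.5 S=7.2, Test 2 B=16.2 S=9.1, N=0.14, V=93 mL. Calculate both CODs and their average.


COD1 = 87.9 mg/L
COD2 = 85.5 mg/L
Average = 86.7 mg/L

COD1 = (14.5 - 7.2) x 0.14 x 8000 / 93 = 87.9 mg/L
COD2 = (16.2 - 9.1) x 0.14 x 8000 / 93 = 85.5 mg/L
Average = (87.9 + 85.5) / 2 = 86.7 mg/L


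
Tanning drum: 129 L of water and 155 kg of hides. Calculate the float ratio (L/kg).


Float ratio = water / hide weight
Ratio = 129 / 155 = 0.8


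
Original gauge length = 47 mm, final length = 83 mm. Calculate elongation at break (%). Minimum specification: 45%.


Elongation = 76.6%
Meets spec: Yes


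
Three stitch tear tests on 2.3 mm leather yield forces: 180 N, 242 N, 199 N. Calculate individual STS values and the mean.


STS1 = 180 / 2.3 = 78.3 N/mm
STS2 = 242 / 2.3 = 105.2 N/mm
STS3 = 199 / 2.3 = 86.5 N/mm
Mean = (78.3 + 105.2 + 86.5) / 3 = 90.0 N/mm


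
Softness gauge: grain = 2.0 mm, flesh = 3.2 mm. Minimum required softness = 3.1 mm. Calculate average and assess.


Average softness = 2.60 mm
Meets requirement: No

Average = (2.0 + 3.2) / 2 = 2.60 mm
Minimum = 3.1 mm
Meets requirement: No


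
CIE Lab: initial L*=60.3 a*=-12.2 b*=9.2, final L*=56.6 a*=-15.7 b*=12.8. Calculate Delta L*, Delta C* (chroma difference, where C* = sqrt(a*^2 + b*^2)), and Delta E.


Delta L* = 56.6 - 60.3 = -3.7
C1* = sqrt((-12.2)^2 + (9.2)^2) = 15.280
C2* = sqrt((-15.7)^2 + (12.8)^2) = 20.257
Delta C* = 20.257 - 15.280 = 4.98
Delta E = sqrt((-3.7)^2 + (-3.5)^2 + (3.6)^2) = 6.24


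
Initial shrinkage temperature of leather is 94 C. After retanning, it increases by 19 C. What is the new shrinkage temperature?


113 C

New Ts = 94 + 19 = 113 C


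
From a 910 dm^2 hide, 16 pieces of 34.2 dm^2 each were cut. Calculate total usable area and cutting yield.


Usable area = 547.2 dm^2
Yield = 60.1%

Total usable = 16 x 34.2 = 547.2 dm^2
Yield = 547.2 / 910 x 100 = 60.1%


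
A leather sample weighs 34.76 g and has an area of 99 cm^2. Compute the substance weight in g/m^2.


Substance weight = mass / area x 10000
SW = 34.76 / 99 x 10000
SW = 3511.1 g/m^2


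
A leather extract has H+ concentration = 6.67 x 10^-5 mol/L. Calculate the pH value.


pH = -log10[H+]
pH = -log10(6.67 x 10^-5) = 4.18


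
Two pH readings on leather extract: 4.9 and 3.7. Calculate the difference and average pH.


Difference = |4.9 - 3.7| = 1.2
Average = (4.9 + 3.7) / 2 = 4.30


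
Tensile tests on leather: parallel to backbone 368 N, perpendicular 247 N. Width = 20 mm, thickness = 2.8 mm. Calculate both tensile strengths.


Area = 20 x 2.8 = 56.0 mm^2
TS (parallel) = 368 / 56.0 = 6.57 N/mm^2
TS (perpendicular) = 247 / 56.0 = 4.41 N/mm^2


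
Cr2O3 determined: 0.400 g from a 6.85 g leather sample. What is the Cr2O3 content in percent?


Cr2O3% = 0.400 / 6.85 x 100
Cr2O3% = 5.84%


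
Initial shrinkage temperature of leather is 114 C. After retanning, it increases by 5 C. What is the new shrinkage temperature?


New Ts = 114 + 5 = 119 C


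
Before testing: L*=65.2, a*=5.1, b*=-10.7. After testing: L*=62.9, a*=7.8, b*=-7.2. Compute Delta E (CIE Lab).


Delta E = 4.98

dL = 62.9 - 65.2 = -2.3
da = 7.8 - 5.1 = 2.7
db = -7.2 - (-10.7) = 3.5
dE = sqrt((-2.3)^2 + (2.7)^2 + (3.5)^2) = 4.98


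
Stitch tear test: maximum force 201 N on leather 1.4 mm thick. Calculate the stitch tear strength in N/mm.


Stitch tear strength = force / thickness
STS = 201 / 1.4 = 143.6 N/mm


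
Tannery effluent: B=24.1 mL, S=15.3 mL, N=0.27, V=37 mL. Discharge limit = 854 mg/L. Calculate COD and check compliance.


COD = (24.1 - 15.3) x 0.27 x 8000 / 37 = 513.7 mg/L
Limit: 854 mg/L
Compliant: Yes


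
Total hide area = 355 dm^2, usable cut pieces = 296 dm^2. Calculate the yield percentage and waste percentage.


Yield = 83.4%
Waste = 16.6%


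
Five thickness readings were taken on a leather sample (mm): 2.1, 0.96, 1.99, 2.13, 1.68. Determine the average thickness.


Sum = 2.1 + 0.96 + 1.99 + 2.13 + 1.68 = 8.86
Average = 8.86 / 5 = 1.77 mm


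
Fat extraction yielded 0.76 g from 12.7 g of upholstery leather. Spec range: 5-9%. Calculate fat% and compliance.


Fat content = 6.0%
Compliant: Yes

Fat% = 0.76 / 12.7 x 100 = 6.0%
Spec range: 5-9%
Compliant: Yes


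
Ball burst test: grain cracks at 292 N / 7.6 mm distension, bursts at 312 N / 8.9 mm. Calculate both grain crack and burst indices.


Crack index = 292 / 7.6 = 38.4 N/mm
Burst index = 312 / 8.9 = 35.1 N/mm


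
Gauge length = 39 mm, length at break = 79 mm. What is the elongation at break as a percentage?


102.6%

Extension = 79 - 39 = 40 mm
Elongation = 40 / 39 x 100 = 102.6%


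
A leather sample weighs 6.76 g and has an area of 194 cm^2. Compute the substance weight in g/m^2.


Substance weight = mass / area x 10000
SW = 6.76 / 194 x 10000
SW = 348.5 g/m^2


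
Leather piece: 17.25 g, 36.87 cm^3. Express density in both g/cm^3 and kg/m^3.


0.468 g/cm^3
468 kg/m^3


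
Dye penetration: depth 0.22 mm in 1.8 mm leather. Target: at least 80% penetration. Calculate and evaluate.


Penetration = 12.2%
Meets target: No

Penetration = 0.22 / 1.8 x 100 = 12.2%
Target: 80%
Meets target: No


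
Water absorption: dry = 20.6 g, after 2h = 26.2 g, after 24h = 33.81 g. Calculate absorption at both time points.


WA (2h) = (26.2 - 20.6) / 20.6 x 100 = 27.2%
WA (24h) = (33.81 - 20.6) / 20.6 x 100 = 64.1%


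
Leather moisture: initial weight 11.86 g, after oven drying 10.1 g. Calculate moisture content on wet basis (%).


14.8%

Moisture = 11.86 - 10.1 = 1.76 g
MC = 1.76 / 11.86 x 100 = 14.8%


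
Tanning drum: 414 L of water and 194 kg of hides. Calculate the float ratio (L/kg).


Float ratio = water / hide weight
Ratio = 414 / 194 = 2.1


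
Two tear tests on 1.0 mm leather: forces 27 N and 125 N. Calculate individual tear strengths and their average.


Tear 1 = 27 / 1.0 = 27.0 N/mm
Tear 2 = 125 / 1.0 = 125.0 N/mm
Average = (27.0 + 125.0) / 2 = 76.0 N/mm


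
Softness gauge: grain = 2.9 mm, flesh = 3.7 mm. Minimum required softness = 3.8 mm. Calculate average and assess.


Average = (2.9 + 3.7) / 2 = 3.30 mm
Minimum = 3.8 mm
Meets requirement: No


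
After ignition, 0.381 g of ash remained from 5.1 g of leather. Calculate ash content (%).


7.47%

Ash% = 0.381 / 5.1 x 100
Ash% = 7.47%


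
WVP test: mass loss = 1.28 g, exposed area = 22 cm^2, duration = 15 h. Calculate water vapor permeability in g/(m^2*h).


38.79 g/(m^2*h)

WVP = mass_loss / (area x time) x 10000
WVP = 1.28 / (22 x 15) x 10000
WVP = 1.28 / 330 x 10000 = 38.79 g/(m^2*h)


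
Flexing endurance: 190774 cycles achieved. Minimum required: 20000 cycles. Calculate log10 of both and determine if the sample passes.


Achieved: log10 = 5.28
Required: log10 = 4.30
Passes: Yes


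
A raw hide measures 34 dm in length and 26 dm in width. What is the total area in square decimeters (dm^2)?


884 dm^2


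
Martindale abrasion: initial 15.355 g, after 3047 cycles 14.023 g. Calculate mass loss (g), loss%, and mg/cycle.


Loss = 15.355 - 14.023 = 1.332 g
Loss% = 1.332 / 15.355 x 100 = 8.67%
Rate = 1.332 / 3047 x 1000 = 0.437 mg/cycle


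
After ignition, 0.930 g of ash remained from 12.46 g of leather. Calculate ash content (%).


7.46%


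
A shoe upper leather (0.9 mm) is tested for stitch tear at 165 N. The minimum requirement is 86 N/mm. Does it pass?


STS = 183.3 N/mm
Passes: Yes


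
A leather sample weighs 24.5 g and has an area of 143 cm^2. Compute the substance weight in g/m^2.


Substance weight = mass / area x 10000
SW = 24.5 / 143 x 10000
SW = 1713.3 g/m^2


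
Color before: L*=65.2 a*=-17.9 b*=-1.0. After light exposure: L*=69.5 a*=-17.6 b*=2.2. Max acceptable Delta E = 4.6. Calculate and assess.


Delta E = 5.37
Passes: No

dL = 4.3, da = 0.3, db = 3.2
dE = sqrt((4.3)^2 + (0.3)^2 + (3.2)^2) = 5.37
Max = 4.6
Passes: No


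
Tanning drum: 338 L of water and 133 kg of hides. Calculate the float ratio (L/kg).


Float ratio = water / hide weight
Ratio = 338 / 133 = 2.5


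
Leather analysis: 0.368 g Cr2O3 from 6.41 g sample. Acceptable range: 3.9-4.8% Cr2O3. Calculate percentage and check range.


Cr2O3% = 0.368 / 6.41 x 100 = 5.74%
Acceptable range: 3.9 to 4.8%
Within range: No


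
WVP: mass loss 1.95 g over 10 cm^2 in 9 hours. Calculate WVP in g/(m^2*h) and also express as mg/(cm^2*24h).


WVP = 1.95 / (10 x 9) x 10000 = 216.67 g/(m^2*h)
Mass loss in mg = 1.95 x 1000 = 1950 mg
Per cm^2 per 24h in mg: 1950 x 24 / (10 x 9) = 46800 / 90 = 520.00 mg/(cm^2*24h)


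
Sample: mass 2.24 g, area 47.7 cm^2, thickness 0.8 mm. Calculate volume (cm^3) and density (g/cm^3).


Volume = 3.816 cm^3
Density = 0.587 g/cm^3

Thickness in cm = 0.8 / 10 = 0.08 cm
Volume = 47.7 x 0.08 = 3.816 cm^3
Density = 2.24 / 3.816 = 0.587 g/cm^3


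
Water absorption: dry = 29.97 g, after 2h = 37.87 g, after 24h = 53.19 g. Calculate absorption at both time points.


WA (2h) = (37.87 - 29.97) / 29.97 x 100 = 26.4%
WA (24h) = (53.19 - 29.97) / 29.97 x 100 = 77.5%


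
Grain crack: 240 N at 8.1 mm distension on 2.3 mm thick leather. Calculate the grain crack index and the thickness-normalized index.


Crack index = 240 / 8.1 = 29.6 N/mm
Normalized = 29.6 / 2.3 = 12.9 N/mm per mm


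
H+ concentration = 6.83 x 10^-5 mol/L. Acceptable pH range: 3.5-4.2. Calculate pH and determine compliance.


pH = -log10(6.83 x 10^-5) = 4.17
Range: 3.5 to 4.2
Compliant: Yes


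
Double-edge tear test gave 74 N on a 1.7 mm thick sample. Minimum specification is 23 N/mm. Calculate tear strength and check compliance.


Tear strength = 74 / 1.7 = 43.5 N/mm
Required minimum = 23 N/mm
Compliant: Yes


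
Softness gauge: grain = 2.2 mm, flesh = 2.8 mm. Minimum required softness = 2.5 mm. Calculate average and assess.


Average softness = 2.50 mm
Meets requirement: Yes

Average = (2.2 + 2.8) / 2 = 2.50 mm
Minimum = 2.5 mm
Meets requirement: Yes


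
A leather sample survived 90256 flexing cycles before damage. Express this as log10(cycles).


log10(90256) = 4.96


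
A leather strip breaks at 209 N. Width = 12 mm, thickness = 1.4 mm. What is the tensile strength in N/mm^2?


Cross-sectional area = 12 x 1.4 = 16.8 mm^2
Tensile strength = 209 / 16.8 = 12.44 N/mm^2


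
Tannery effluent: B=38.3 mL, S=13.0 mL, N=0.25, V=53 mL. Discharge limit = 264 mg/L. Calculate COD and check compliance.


COD = (38.3 - 13.0) x 0.25 x 8000 / 53 = 954.7 mg/L
Limit: 264 mg/L
Compliant: No


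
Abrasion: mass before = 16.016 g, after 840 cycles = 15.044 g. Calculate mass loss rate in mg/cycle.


Mass loss = 16.016 - 15.044 = 0.972 g
Rate = 0.972 / 840 x 1000 = 1.157 mg/cycle


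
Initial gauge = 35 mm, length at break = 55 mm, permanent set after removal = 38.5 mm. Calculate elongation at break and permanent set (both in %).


Elongation at break = (55 - 35) / 35 x 100 = 57.1%
Permanent set = (38.5 - 35) / 35 x 100 = 10.0%


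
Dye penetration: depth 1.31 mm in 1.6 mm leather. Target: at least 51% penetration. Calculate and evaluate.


Penetration = 81.9%
Meets target: Yes

Penetration = 1.31 / 1.6 x 100 = 81.9%
Target: 51%
Meets target: Yes


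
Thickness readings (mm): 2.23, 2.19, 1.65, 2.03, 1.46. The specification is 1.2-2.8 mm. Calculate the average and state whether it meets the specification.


Sum = 9.56
Average = 9.56 / 5 = 1.91 mm
Specification range: 1.2 to 2.8 mm
Within spec: Yes


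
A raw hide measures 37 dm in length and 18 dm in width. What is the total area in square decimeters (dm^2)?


666 dm^2

Area = length x width
Area = 37 x 18 = 666 dm^2


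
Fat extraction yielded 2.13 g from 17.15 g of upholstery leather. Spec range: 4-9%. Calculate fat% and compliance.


Fat content = 12.4%
Compliant: No

Fat% = 2.13 / 17.15 x 100 = 12.4%
Spec range: 4-9%
Compliant: No


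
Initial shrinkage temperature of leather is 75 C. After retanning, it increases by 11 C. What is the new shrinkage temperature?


86 C

New Ts = 75 + 11 = 86 C


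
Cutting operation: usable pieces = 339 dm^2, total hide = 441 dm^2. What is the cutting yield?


Yield = usable / total x 100
Yield = 339 / 441 x 100 = 76.9%


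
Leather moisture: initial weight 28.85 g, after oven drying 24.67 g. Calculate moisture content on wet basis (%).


14.5%


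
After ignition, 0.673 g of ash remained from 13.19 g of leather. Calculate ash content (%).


Ash% = 0.673 / 13.19 x 100
Ash% = 5.10%


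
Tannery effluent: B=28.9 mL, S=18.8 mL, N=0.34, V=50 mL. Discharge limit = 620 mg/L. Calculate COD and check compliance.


COD = (28.9 - 18.8) x 0.34 x 8000 / 50 = 549.4 mg/L
Limit: 620 mg/L
Compliant: Yes


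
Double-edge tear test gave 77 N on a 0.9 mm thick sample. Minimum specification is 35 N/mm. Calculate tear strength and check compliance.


Tear strength = 77 / 0.9 = 85.6 N/mm
Required minimum = 35 N/mm
Compliant: Yes


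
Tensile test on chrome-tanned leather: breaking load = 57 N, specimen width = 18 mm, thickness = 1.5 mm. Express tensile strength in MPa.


Cross-section = 18 x 1.5 = 27.0 mm^2
TS = 57 / 27.0 = 2.11 MPa
(1 N/mm^2 = 1 MPa)


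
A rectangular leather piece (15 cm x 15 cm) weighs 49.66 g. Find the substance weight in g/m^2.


Area = 15 x 15 = 225 cm^2
SW = 49.66 / 225 x 10000 = 2207.1 g/m^2


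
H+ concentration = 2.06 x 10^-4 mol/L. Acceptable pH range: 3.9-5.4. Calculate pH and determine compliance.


pH = -log10(2.06 x 10^-4) = 3.69
Range: 3.9 to 5.4
Compliant: No


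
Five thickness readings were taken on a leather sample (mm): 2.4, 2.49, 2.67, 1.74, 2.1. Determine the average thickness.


2.28 mm

Sum = 2.4 + 2.49 + 2.67 + 1.74 + 2.1 = 11.40
Average = 11.40 / 5 = 2.28 mm


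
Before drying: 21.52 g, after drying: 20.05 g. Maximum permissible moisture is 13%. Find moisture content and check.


MC = (21.52 - 20.05) / 21.52 x 100 = 6.8%
Maximum: 13%
Acceptable: Yes


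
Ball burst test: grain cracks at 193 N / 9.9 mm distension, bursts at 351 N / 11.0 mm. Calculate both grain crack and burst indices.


Crack index = 19.5 N/mm
Burst index = 31.9 N/mm


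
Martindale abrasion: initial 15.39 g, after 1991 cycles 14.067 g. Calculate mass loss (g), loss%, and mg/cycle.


Mass loss = 1.323 g
Loss = 8.60%
Rate = 0.664 mg/cycle

Loss = 15.39 - 14.067 = 1.323 g
Loss% = 1.323 / 15.39 x 100 = 8.60%
Rate = 1.323 / 1991 x 1000 = 0.664 mg/cycle


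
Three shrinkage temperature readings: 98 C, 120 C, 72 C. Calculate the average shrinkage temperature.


Average = (98 + 120 + 72) / 3
Average = 290 / 3 = 96.7 C


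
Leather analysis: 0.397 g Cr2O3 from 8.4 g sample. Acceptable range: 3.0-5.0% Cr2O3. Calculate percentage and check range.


Cr2O3 = 4.73%
Within range: Yes

Cr2O3% = 0.397 / 8.4 x 100 = 4.73%
Acceptable range: 3.0 to 5.0%
Within range: Yes


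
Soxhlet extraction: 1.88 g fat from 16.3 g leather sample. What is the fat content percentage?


Fat content = 1.88 / 16.3 x 100
Fat = 11.5%


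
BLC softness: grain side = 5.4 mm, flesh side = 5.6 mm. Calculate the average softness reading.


Average = (5.4 + 5.6) / 2
Average = 5.50 mm


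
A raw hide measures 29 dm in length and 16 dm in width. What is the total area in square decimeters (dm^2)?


Area = length x width
Area = 29 x 16 = 464 dm^2


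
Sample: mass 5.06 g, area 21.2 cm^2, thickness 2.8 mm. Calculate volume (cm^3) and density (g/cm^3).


Volume = 5.936 cm^3
Density = 0.852 g/cm^3

Thickness in cm = 2.8 / 10 = 0.28 cm
Volume = 21.2 x 0.28 = 5.936 cm^3
Density = 5.06 / 5.936 = 0.852 g/cm^3


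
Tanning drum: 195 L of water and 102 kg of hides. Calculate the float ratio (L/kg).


1.9

Float ratio = water / hide weight
Ratio = 195 / 102 = 1.9


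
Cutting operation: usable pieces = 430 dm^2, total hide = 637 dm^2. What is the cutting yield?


Yield = usable / total x 100
Yield = 430 / 637 x 100 = 67.5%


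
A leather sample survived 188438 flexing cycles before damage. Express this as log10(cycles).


log10(188438) = 5.28


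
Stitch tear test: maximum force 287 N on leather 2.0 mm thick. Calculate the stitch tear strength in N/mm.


143.5 N/mm

Stitch tear strength = force / thickness
STS = 287 / 2.0 = 143.5 N/mm


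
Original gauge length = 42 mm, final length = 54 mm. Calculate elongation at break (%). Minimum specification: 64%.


Elongation = 28.6%
Meets spec: No

Extension = 54 - 42 = 12 mm
Elongation = 12 / 42 x 100 = 28.6%
Minimum required: 64%
Meets specification: No


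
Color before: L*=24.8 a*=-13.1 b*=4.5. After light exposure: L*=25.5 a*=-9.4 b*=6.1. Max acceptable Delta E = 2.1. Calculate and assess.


Delta E = 4.09
Passes: No

dL = 0.7, da = 3.7, db = 1.6
dE = sqrt((0.7)^2 + (3.7)^2 + (1.6)^2) = 4.09
Max = 2.1
Passes: No


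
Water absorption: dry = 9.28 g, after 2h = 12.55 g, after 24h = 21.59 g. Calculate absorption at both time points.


2h absorption = 35.2%
24h absorption = 132.7%


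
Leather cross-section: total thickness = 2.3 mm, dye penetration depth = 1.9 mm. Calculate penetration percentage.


Penetration% = 1.9 / 2.3 x 100
Penetration = 82.6%


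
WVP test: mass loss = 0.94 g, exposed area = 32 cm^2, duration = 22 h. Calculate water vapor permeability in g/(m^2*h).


WVP = mass_loss / (area x time) x 10000
WVP = 0.94 / (32 x 22) x 10000
WVP = 0.94 / 704 x 10000 = 13.35 g/(m^2*h)


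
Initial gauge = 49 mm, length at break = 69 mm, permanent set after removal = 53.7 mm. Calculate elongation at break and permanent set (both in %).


Elongation at break = 40.8%
Permanent set = 9.6%

Elongation at break = (69 - 49) / 49 x 100 = 40.8%
Permanent set = (53.7 - 49) / 49 x 100 = 9.6%


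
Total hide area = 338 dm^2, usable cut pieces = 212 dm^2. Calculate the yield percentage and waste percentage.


Yield = 212 / 338 x 100 = 62.7%
Waste = 338 - 212 = 126 dm^2
Waste% = 100 - 62.7 = 37.3%
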